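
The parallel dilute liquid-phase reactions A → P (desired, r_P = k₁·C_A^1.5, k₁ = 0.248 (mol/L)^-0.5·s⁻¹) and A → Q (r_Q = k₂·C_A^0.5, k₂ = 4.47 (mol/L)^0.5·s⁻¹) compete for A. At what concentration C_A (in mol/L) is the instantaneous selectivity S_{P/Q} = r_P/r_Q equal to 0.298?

5.37 mol/L

S_{P/Q} = (k₁/k₂)·C_A ⇒ C_A = S·k₂/k₁.
= 0.298×4.47/0.248 = 5.37 mol/L.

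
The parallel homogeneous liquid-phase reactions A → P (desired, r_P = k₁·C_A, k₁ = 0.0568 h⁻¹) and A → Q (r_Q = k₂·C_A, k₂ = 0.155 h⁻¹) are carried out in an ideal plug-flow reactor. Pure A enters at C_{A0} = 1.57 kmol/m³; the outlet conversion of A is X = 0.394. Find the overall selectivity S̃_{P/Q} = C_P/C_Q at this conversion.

C_A = C_{A0}(1−X) = 0.9514 kmol/m³.
Both paths are first order in A, so the instantaneous fraction to P is constant: dC_P/d(−C_A) = k₁/(k₁+k₂) = 0.2682.
C_P = 0.2682·(C_{A0}−C_A) = 0.2682×0.6186 = 0.166 kmol/m³.
C_Q = (C_{A0}−C_A)−C_P = 0.4527 kmol/m³; S̃_{P/Q} = 0.1659/0.4527 = 0.366.

0.366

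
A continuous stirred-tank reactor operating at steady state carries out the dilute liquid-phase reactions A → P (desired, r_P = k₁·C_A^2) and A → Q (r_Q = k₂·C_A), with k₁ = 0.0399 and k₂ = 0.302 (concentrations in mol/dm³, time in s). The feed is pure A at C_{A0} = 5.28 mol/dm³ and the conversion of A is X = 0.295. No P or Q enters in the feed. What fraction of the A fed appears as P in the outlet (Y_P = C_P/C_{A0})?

0.0973

Exit C_A = C_{A0}(1−X) = 5.28×0.705 = 3.722 mol/dm³.
In a CSTR the entire volume is at exit conditions, so r_P = 0.0399×3.722^2 = 0.5529 and r_Q = 0.302×3.722 = 1.124.
Fraction of consumed A going to P: r_P/(r_P+r_Q) = 0.3297.
C_P = 0.3297·C_{A0}·X = 0.3297×5.28×0.295 = 0.513 mol/dm³; Y_P = C_P/C_{A0} = 0.0973.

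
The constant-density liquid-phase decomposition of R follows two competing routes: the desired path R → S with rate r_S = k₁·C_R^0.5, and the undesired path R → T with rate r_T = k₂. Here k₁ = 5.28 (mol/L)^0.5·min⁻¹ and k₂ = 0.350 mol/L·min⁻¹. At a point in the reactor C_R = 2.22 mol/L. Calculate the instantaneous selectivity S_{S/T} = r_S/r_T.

S_{S/T} = r_S/r_T = (k₁·C_R^0.5)/(k₂) = (k₁/k₂)·C_R^0.5.
= (5.28×2.220^0.5) / (0.350) = 7.867/0.3500 = 22.5.

22.5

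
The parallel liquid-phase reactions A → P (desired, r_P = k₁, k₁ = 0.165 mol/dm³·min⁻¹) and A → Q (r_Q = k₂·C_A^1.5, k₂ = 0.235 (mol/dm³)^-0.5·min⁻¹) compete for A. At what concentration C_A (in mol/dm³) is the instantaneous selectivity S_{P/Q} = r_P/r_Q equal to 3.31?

0.356 mol/dm³

S_{P/Q} = (k₁/k₂)·C_A^-1.5 ⇒ C_A = (S·k₂/k₁)^(1/(-1.5)).
= (3.31×0.235/0.165)^(-0.6667) = (4.714)^(-0.6667) = 0.356 mol/dm³.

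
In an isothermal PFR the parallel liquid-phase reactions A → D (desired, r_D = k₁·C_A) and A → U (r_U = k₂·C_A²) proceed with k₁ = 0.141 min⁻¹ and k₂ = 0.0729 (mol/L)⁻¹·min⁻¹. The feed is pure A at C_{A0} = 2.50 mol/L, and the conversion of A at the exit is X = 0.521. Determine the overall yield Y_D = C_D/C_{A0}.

C_A = C_{A0}(1−X) = 1.198 mol/L.
Along a PFR/batch, dC_D/dC_A = −r_D/(r_D+r_U) = −k₁/(k₁+k₂·C_A).
Integrating from C_{A0} to C_A: C_D = (0.141/0.0729)·ln[(0.141+0.0729·2.50)/(0.141+0.0729·1.20)] = 1.934·ln(0.3233/0.2283) = 0.6727 mol/L.
Y_D = C_D/C_{A0} = 0.6727/2.50 = 0.269.

0.269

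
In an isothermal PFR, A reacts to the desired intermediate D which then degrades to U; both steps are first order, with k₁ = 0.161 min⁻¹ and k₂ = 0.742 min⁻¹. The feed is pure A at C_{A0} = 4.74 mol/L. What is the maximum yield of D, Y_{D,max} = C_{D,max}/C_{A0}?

Evaluating C_D at τ_opt = ln(k₂/k₁)/(k₂−k₁) gives C_{D,max}/C_{A0} = (k₁/k₂)^[k₂/(k₂−k₁)].
= (0.161/0.742)^(0.742/(0.742−0.161)) = (0.2170)^(1.277) = 0.1421.

0.142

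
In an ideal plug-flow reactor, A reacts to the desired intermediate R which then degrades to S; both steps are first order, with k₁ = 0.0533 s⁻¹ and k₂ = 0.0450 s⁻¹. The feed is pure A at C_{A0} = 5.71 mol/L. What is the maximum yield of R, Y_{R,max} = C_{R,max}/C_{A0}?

0.399

For a first-order series the maximum intermediate yield is C_{R,max}/C_{A0} = (k₁/k₂)^[k₂/(k₂−k₁)].
= (0.0533/0.0450)^(0.0450/(0.0450−0.0533)) = (1.184)^(-5.422) = 0.3994.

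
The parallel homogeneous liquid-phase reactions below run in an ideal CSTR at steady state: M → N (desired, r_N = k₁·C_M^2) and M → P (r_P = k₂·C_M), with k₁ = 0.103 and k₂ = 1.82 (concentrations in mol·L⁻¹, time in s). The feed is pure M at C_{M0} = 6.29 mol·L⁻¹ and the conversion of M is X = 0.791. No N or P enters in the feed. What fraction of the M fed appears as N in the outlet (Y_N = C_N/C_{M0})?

Exit C_M = C_{M0}(1−X) = 6.29×0.209 = 1.315 mol·L⁻¹.
A CSTR operates uniformly at the exit composition, giving r_N = 0.1780 and r_P = 2.393 (each k·C_M^n at C_M = 1.315).
Fraction of consumed M going to N: r_N/(r_N+r_P) = 0.06925.
C_N = 0.06925·C_{M0}·X = 0.06925×6.29×0.791 = 0.345 mol·L⁻¹; Y_N = C_N/C_{M0} = 0.0548.

0.0548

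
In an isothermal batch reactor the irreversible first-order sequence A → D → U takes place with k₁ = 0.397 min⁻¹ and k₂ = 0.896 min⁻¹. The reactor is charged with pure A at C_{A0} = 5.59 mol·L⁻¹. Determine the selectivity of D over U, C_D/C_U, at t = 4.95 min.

0.135

The intermediate concentration in a first-order A→B→C sequence is C_D = k₁C_{A0}(e^(−k₁t) − e^(−k₂t))/(k₂−k₁).
e^(−k₁t) = e^(−0.397×4.95) = e^(−1.965) = 0.1401; e^(−k₂t) = e^(−4.435) = 0.01185.
C_D = 0.397×5.59/(0.896−0.397) × (0.1401−0.01185) = 4.447×0.1283 = 0.5705 mol·L⁻¹.
C_A = C_{A0}e^(−k₁t) = 0.7834 mol·L⁻¹, so C_U = C_{A0}−C_A−C_D = 4.236 mol·L⁻¹; C_D/C_U = 0.135.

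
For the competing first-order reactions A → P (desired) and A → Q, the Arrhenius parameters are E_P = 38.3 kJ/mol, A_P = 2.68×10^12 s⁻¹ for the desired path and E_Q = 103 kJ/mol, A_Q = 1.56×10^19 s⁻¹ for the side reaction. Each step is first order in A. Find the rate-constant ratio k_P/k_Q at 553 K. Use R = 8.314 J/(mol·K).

With equal orders, S_{P/Q} = k_P/k_Q = (A_P/A_Q)·exp[(E_Q−E_P)/(RT)].
(E_Q−E_P)/(RT) = (103−38.3)×10³/(8.314×553) = 64700/4598 = 14.07.
k_P/k_Q = (2.68×10^12/1.56×10^19)·exp(14.07) = 1.718×10^-7 × 1.293×10^6 = 0.222.

0.222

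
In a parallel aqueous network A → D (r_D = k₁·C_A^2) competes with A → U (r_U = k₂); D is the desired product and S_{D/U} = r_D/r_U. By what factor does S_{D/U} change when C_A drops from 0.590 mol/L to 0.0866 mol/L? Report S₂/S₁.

S_{D/U} = (k₁/k₂)·C_A^2, so S₂/S₁ = (C_{A,2}/C_{A,1})^2.
= (0.0866/0.590)^2 = (0.1468)^2 = 0.0215.

0.0215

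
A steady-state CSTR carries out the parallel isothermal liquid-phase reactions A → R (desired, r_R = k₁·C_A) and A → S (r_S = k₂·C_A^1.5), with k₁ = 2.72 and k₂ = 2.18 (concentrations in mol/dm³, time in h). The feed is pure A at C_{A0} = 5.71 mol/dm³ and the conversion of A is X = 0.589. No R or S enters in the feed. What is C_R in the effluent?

1.51 mol/dm³

Exit C_A = C_{A0}(1−X) = 5.71×0.411 = 2.347 mol/dm³.
Rates in a CSTR are evaluated at the outlet concentration: r_R = 2.72×2.347 = 6.383, r_S = 2.18×2.347^1.5 = 7.837.
Fraction of consumed A going to R: r_R/(r_R+r_S) = 0.4489.
C_R = 0.4489·C_{A0}·X = 0.4489×5.71×0.589 = 1.51 mol/dm³.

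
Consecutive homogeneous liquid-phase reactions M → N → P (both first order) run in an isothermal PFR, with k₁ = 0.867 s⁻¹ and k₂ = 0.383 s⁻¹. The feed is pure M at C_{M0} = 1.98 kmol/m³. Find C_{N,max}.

1.04 kmol/m³

Evaluating C_N at τ_opt = ln(k₂/k₁)/(k₂−k₁) gives C_{N,max}/C_{M0} = (k₁/k₂)^[k₂/(k₂−k₁)].
= (0.867/0.383)^(0.383/(0.383−0.867)) = (2.264)^(-0.7913) = 0.5239.
C_{N,max} = 0.5239×1.98 = 1.04 kmol/m³.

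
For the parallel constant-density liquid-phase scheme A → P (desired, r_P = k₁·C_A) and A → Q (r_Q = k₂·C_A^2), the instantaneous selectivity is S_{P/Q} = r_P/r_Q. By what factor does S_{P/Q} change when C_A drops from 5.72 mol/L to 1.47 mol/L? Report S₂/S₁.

3.89

S_{P/Q} = (k₁/k₂)·C_A⁻¹, so S₂/S₁ = (C_{A,2}/C_{A,1})⁻¹.
= 5.72/1.47 = 3.89.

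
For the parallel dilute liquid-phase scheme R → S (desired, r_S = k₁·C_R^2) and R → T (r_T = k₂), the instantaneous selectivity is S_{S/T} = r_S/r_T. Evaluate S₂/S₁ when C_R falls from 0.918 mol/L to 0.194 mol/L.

S_{S/T} = (k₁/k₂)·C_R^2, so S₂/S₁ = (C_{R,2}/C_{R,1})^2.
= (0.194/0.918)^2 = (0.2113)^2 = 0.0447.

0.0447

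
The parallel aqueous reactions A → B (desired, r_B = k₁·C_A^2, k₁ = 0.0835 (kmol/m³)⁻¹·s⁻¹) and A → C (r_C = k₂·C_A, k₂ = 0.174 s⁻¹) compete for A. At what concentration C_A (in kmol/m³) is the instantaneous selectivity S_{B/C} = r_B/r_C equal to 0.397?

S_{B/C} = (k₁/k₂)·C_A ⇒ C_A = S·k₂/k₁.
= 0.397×0.174/0.0835 = 0.827 kmol/m³.

0.827 kmol/m³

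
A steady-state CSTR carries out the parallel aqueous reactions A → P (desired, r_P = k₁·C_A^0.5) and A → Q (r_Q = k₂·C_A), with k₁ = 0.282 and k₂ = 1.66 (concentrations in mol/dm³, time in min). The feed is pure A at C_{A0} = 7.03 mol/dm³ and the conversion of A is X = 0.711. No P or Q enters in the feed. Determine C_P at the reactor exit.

0.532 mol/dm³

Exit C_A = C_{A0}(1−X) = 7.03×0.289 = 2.032 mol/dm³.
In a CSTR the entire volume is at exit conditions, so r_P = 0.282×2.032^0.5 = 0.4020 and r_Q = 1.66×2.032 = 3.373.
Fraction of consumed A going to P: r_P/(r_P+r_Q) = 0.1065.
C_P = 0.1065·C_{A0}·X = 0.1065×7.03×0.711 = 0.532 mol/dm³.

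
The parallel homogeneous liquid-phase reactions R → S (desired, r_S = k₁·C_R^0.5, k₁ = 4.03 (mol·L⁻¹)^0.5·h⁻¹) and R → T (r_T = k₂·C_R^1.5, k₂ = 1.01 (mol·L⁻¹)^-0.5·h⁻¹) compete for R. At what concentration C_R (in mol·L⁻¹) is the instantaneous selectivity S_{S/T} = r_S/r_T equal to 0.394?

S_{S/T} = (k₁/k₂)·C_R⁻¹ ⇒ C_R = (S·k₂/k₁)^(-1).
= (0.394×1.01/4.03)^(-1) = (0.09874)^(-1) = 10.1 mol·L⁻¹.

10.1 mol·L⁻¹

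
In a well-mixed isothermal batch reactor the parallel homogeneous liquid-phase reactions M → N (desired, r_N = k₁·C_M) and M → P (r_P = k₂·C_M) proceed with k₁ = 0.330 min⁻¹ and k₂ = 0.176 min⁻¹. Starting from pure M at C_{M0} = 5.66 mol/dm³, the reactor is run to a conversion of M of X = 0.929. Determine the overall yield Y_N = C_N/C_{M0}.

C_M = C_{M0}(1−X) = 0.4019 mol/dm³.
Both paths are first order in M, so the instantaneous fraction to N is constant: dC_N/d(−C_M) = k₁/(k₁+k₂) = 0.6522.
C_N = 0.6522·(C_{M0}−C_M) = 0.6522×5.258 = 3.43 mol/dm³.
Y_N = C_N/C_{M0} = 3.429/5.66 = 0.606.

0.606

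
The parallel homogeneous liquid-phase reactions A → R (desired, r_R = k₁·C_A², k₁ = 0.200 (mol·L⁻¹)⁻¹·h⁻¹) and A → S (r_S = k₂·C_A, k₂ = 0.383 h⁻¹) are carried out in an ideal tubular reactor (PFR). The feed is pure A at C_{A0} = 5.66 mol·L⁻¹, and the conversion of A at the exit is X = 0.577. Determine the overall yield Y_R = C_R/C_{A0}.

0.386

C_A = C_{A0}(1−X) = 2.394 mol·L⁻¹.
Along a PFR/batch, dC_S/dC_A = −r_S/(r_R+r_S) = −k₂/(k₂+k₁·C_A).
Integrating from C_{A0} to C_A: C_S = (0.383/0.200)·ln[(0.383+0.200·5.66)/(0.383+0.200·2.39)] = 1.915·ln(1.515/0.8618) = 1.080 mol·L⁻¹.
Then C_R = (C_{A0}−C_A) − C_S = 3.266 − 1.080 = 2.186 mol·L⁻¹.
Y_R = C_R/C_{A0} = 2.186/5.66 = 0.386.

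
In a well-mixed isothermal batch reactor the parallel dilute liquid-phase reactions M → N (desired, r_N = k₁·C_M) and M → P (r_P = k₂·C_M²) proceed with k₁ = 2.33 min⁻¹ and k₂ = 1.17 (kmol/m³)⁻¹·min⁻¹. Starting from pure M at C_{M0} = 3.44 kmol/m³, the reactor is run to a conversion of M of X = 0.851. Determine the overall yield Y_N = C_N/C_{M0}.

0.448

C_M = C_{M0}(1−X) = 0.5126 kmol/m³.
Along a PFR/batch, dC_N/dC_M = −r_N/(r_N+r_P) = −k₁/(k₁+k₂·C_M).
Integrating from C_{M0} to C_M: C_N = (2.33/1.17)·ln[(2.33+1.17·3.44)/(2.33+1.17·0.513)] = 1.991·ln(6.355/2.930) = 1.542 kmol/m³.
Y_N = C_N/C_{M0} = 1.542/3.44 = 0.448.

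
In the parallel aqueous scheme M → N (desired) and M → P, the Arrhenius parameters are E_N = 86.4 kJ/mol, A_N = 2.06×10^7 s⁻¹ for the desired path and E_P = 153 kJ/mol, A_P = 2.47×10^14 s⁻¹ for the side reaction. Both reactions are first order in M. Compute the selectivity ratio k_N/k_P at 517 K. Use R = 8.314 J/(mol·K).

0.447

Since both paths have the same order in M, the concentration cancels and S_{N/P} = k_N/k_P = (A_N/A_P)·exp[(E_P−E_N)/(RT)].
(E_P−E_N)/(RT) = (153−86.4)×10³/(8.314×517) = 66600/4298 = 15.49.
k_N/k_P = (2.06×10^7/2.47×10^14)·exp(15.49) = 8.340×10^-8 × 5.359×10^6 = 0.447.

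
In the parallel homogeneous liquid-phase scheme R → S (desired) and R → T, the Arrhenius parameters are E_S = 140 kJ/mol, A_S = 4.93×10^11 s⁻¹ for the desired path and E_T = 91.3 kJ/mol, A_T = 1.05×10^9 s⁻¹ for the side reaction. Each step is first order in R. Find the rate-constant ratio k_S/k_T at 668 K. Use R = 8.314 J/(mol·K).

k_S/k_T = (A_S/A_T)·exp[−(E_S−E_T)/(RT)] = (A_S/A_T)·exp[(E_T−E_S)/(RT)].
(E_T−E_S)/(RT) = (91.3−140)×10³/(8.314×668) = -48700/5554 = -8.769.
k_S/k_T = (4.93×10^11/1.05×10^9)·exp(-8.769) = 469.5 × 1.555×10^-4 = 0.0730.

0.0730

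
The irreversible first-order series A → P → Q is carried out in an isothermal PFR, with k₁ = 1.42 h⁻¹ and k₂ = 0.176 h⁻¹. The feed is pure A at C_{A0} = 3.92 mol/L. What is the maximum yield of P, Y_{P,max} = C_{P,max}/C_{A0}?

0.744

At the optimum, C_{P,max}/C_{A0} = (k₁/k₂)^[k₂/(k₂−k₁)].
= (1.42/0.176)^(0.176/(0.176−1.42)) = (8.068)^(-0.1415) = 0.7442.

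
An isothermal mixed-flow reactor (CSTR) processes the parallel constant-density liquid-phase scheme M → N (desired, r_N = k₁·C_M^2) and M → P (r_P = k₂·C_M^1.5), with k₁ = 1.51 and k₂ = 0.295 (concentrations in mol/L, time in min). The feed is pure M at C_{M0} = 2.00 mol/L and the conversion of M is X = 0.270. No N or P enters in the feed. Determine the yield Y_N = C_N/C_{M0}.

0.232

Exit C_M = C_{M0}(1−X) = 2.00×0.730 = 1.460 mol/L.
Rates in a CSTR are evaluated at the outlet concentration: r_N = 1.51×1.460^2 = 3.219, r_P = 0.295×1.460^1.5 = 0.5204.
Fraction of consumed M going to N: r_N/(r_N+r_P) = 0.8608.
C_N = 0.8608·C_{M0}·X = 0.8608×2.00×0.270 = 0.465 mol/L; Y_N = C_N/C_{M0} = 0.232.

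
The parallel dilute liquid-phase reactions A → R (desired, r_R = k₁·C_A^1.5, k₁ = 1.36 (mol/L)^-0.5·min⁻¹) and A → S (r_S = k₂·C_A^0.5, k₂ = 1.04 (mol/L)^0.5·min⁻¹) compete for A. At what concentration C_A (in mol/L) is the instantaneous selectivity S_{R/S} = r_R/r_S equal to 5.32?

S_{R/S} = (k₁/k₂)·C_A ⇒ C_A = S·k₂/k₁.
= 5.32×1.04/1.36 = 4.07 mol/L.

4.07 mol/L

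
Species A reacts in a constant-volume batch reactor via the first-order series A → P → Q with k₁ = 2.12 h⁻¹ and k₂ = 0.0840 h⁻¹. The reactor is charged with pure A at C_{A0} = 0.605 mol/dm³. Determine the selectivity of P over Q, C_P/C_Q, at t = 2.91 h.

Solving the coupled first-order balances gives C_P(t) = [k₁/(k₂−k₁)]·C_{A0}·(e^(−k₁t) − e^(−k₂t)).
e^(−k₁t) = e^(−2.12×2.91) = e^(−6.169) = 0.002093; e^(−k₂t) = e^(−0.2444) = 0.7831.
C_P = 2.12×0.605/(0.0840−2.12) × (0.002093−0.7831) = (-0.6300)×(-0.7811) = 0.4920 mol/dm³.
C_A = C_{A0}e^(−k₁t) = 0.001266 mol/dm³, so C_Q = C_{A0}−C_A−C_P = 0.1117 mol/dm³; C_P/C_Q = 4.40.

4.40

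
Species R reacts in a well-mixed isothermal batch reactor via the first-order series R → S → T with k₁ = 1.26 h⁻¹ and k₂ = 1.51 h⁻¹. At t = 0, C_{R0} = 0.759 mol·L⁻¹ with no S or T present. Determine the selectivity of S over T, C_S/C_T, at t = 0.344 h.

Solving the coupled first-order balances gives C_S(t) = [k₁/(k₂−k₁)]·C_{R0}·(e^(−k₁t) − e^(−k₂t)).
e^(−k₁t) = e^(−1.26×0.344) = e^(−0.4334) = 0.6483; e^(−k₂t) = e^(−0.5194) = 0.5949.
C_S = 1.26×0.759/(1.51−1.26) × (0.6483−0.5949) = 3.825×0.05342 = 0.2044 mol·L⁻¹.
C_R = C_{R0}e^(−k₁t) = 0.4920 mol·L⁻¹, so C_T = C_{R0}−C_R−C_S = 0.06260 mol·L⁻¹; C_S/C_T = 3.26.

3.26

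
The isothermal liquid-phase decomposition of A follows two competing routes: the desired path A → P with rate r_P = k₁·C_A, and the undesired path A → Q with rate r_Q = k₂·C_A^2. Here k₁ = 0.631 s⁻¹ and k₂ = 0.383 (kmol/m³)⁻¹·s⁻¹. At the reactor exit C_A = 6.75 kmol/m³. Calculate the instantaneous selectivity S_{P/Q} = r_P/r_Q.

S_{P/Q} = r_P/r_Q = (k₁·C_A)/(k₂·C_A^2) = (k₁/k₂)·C_A⁻¹.
= (0.631×6.750) / (0.383×6.750^2) = 4.259/17.45 = 0.244.
The undesired path is higher order in A, so low C_A (CSTR or dilute feed) favours P.

0.244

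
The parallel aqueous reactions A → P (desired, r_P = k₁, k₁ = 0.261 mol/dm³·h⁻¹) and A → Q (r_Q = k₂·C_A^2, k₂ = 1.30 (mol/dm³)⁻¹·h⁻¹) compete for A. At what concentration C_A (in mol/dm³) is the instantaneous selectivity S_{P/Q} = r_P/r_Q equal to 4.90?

S_{P/Q} = (k₁/k₂)·C_A^-2 ⇒ C_A = (S·k₂/k₁)^(-0.5).
= (4.90×1.30/0.261)^(-0.5) = (24.41)^(-0.5) = 0.202 mol/dm³.

0.202 mol/dm³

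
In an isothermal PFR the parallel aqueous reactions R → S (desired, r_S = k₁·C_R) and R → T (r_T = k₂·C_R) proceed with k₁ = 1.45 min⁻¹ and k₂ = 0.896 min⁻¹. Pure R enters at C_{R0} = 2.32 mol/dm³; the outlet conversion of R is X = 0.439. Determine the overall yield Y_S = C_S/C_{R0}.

0.271

C_R = C_{R0}(1−X) = 1.302 mol/dm³.
Both paths are first order in R, so the instantaneous fraction to S is constant: dC_S/d(−C_R) = k₁/(k₁+k₂) = 0.6181.
C_S = 0.6181·(C_{R0}−C_R) = 0.6181×1.018 = 0.629 mol/dm³.
Y_S = C_S/C_{R0} = 0.6295/2.32 = 0.271.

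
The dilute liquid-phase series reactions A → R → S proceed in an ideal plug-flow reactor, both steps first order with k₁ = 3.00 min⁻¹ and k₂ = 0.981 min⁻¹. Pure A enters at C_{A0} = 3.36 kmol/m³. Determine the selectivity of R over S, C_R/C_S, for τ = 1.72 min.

0.366

The intermediate concentration in a first-order A→B→C sequence is C_R = k₁C_{A0}(e^(−k₁τ) − e^(−k₂τ))/(k₂−k₁).
e^(−k₁τ) = e^(−3.00×1.72) = e^(−5.160) = 0.005742; e^(−k₂τ) = e^(−1.687) = 0.1850.
C_R = 3.00×3.36/(0.981−3.00) × (0.005742−0.1850) = (-4.993)×(-0.1793) = 0.8950 kmol/m³.
C_A = C_{A0}e^(−k₁τ) = 0.01929 kmol/m³, so C_S = C_{A0}−C_A−C_R = 2.446 kmol/m³; C_R/C_S = 0.366.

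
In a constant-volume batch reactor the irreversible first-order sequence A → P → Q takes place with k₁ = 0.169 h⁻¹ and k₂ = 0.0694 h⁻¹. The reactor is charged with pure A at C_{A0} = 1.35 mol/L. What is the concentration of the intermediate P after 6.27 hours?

0.689 mol/L

For first-order series with pure A initially, C_P(t) = k₁C_{A0}/(k₂−k₁)·(e^(−k₁t) − e^(−k₂t)).
e^(−k₁t) = e^(−0.169×6.27) = e^(−1.060) = 0.3466; e^(−k₂t) = e^(−0.4351) = 0.6472.
C_P = 0.169×1.35/(0.0694−0.169) × (0.3466−0.6472) = (-2.291)×(-0.3006) = 0.6886 mol/L.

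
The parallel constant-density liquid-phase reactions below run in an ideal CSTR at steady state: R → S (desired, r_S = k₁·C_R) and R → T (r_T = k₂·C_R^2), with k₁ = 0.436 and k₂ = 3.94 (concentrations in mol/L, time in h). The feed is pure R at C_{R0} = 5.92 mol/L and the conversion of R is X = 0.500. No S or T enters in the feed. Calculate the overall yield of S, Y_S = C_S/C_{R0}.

Exit C_R = C_{R0}(1−X) = 5.92×0.500 = 2.960 mol/L.
A CSTR operates uniformly at the exit composition, giving r_S = 1.291 and r_T = 34.52 (each k·C_R^n at C_R = 2.960).
Fraction of consumed R going to S: r_S/(r_S+r_T) = 0.03604.
C_S = 0.03604·C_{R0}·X = 0.03604×5.92×0.500 = 0.107 mol/L; Y_S = C_S/C_{R0} = 0.0180.

0.0180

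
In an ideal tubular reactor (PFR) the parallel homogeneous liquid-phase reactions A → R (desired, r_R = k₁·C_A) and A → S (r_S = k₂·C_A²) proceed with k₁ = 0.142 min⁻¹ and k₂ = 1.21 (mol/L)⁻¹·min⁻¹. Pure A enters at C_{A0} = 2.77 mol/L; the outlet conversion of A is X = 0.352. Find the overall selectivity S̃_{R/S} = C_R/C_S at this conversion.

C_A = C_{A0}(1−X) = 1.795 mol/L.
Along a PFR/batch, dC_R/dC_A = −r_R/(r_R+r_S) = −k₁/(k₁+k₂·C_A).
Integrating from C_{A0} to C_A: C_R = (0.142/1.21)·ln[(0.142+1.21·2.77)/(0.142+1.21·1.79)] = 0.1174·ln(3.494/2.314) = 0.04835 mol/L.
C_S = (C_{A0}−C_A)−C_R = 0.9267 mol/L; S̃_{R/S} = 0.04835/0.9267 = 0.0522.

0.0522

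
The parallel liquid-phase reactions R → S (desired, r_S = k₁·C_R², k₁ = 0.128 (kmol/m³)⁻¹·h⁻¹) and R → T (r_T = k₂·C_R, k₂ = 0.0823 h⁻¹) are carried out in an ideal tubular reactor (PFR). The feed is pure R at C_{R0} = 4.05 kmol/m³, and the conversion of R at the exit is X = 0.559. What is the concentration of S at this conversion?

1.84 kmol/m³

C_R = C_{R0}(1−X) = 1.786 kmol/m³.
Along a PFR/batch, dC_T/dC_R = −r_T/(r_S+r_T) = −k₂/(k₂+k₁·C_R).
Integrating from C_{R0} to C_R: C_T = (0.0823/0.128)·ln[(0.0823+0.128·4.05)/(0.0823+0.128·1.79)] = 0.6430·ln(0.6007/0.3109) = 0.4234 kmol/m³.
Then C_S = (C_{R0}−C_R) − C_T = 2.264 − 0.4234 = 1.841 kmol/m³.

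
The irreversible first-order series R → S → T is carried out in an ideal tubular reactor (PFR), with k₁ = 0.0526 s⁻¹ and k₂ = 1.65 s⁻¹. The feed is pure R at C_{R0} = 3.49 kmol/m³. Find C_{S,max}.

0.0993 kmol/m³

Evaluating C_S at τ_opt = ln(k₂/k₁)/(k₂−k₁) gives C_{S,max}/C_{R0} = (k₁/k₂)^[k₂/(k₂−k₁)].
= (0.0526/1.65)^(1.65/(1.65−0.0526)) = (0.03188)^(1.033) = 0.02846.
C_{S,max} = 0.02846×3.49 = 0.0993 kmol/m³.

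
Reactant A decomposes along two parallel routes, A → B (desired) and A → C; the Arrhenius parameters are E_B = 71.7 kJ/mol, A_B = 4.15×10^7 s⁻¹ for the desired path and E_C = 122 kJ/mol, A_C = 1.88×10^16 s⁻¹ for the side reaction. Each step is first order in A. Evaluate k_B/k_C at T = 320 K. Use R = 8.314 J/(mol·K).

0.359

Since both paths have the same order in A, the concentration cancels and S_{B/C} = k_B/k_C = (A_B/A_C)·exp[(E_C−E_B)/(RT)].
(E_C−E_B)/(RT) = (122−71.7)×10³/(8.314×320) = 50300/2660 = 18.91.
k_B/k_C = (4.15×10^7/1.88×10^16)·exp(18.91) = 2.207×10^-9 × 1.625×10^8 = 0.359.
Since E_B < E_C, lowering the temperature improves selectivity toward B.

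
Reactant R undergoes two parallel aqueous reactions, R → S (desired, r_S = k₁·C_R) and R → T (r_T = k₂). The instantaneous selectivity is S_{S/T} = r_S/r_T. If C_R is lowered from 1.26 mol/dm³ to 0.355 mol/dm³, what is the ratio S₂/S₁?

0.282

S_{S/T} = (k₁/k₂)·C_R, so S₂/S₁ = (C_{R,2}/C_{R,1}).
= 0.355/1.26 = 0.282.
Selectivity toward S falls as C_R falls — high-concentration operation is favoured.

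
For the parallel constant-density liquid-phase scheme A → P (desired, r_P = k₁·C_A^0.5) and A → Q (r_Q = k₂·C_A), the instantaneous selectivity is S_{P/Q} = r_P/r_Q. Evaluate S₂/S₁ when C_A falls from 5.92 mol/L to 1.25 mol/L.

S_{P/Q} = (k₁/k₂)·C_A^-0.5, so S₂/S₁ = (C_{A,2}/C_{A,1})^-0.5.
= (1.25/5.92)^(-0.5) = (0.2111)^(-0.5) = 2.18.

2.18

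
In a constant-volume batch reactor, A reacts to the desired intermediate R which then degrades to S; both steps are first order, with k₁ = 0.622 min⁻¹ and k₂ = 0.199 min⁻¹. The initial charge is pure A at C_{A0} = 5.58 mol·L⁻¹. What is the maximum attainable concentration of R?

3.26 mol·L⁻¹

At the optimum, C_{R,max}/C_{A0} = (k₁/k₂)^[k₂/(k₂−k₁)].
= (0.622/0.199)^(0.199/(0.199−0.622)) = (3.126)^(-0.4704) = 0.5850.
C_{R,max} = 0.5850×5.58 = 3.26 mol·L⁻¹.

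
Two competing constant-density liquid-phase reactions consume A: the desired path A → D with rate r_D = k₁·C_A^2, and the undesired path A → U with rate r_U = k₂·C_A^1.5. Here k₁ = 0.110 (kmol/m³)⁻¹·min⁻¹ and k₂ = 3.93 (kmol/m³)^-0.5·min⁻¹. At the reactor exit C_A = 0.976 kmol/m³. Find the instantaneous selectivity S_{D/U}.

0.0277

S_{D/U} = r_D/r_U = (k₁·C_A^2)/(k₂·C_A^1.5) = (k₁/k₂)·C_A^0.5.
= (0.110×0.9760^2) / (3.93×0.9760^1.5) = 0.1048/3.789 = 0.0277.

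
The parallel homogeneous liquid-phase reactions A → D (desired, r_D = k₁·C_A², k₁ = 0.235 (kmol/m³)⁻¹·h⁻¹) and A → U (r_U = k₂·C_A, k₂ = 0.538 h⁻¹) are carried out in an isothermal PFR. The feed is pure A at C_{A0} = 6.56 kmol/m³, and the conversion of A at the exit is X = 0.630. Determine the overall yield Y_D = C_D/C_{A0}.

0.410

C_A = C_{A0}(1−X) = 2.427 kmol/m³.
Along a PFR/batch, dC_U/dC_A = −r_U/(r_D+r_U) = −k₂/(k₂+k₁·C_A).
Integrating from C_{A0} to C_A: C_U = (0.538/0.235)·ln[(0.538+0.235·6.56)/(0.538+0.235·2.43)] = 2.289·ln(2.080/1.108) = 1.441 kmol/m³.
Then C_D = (C_{A0}−C_A) − C_U = 4.133 − 1.441 = 2.692 kmol/m³.
Y_D = C_D/C_{A0} = 2.692/6.56 = 0.410.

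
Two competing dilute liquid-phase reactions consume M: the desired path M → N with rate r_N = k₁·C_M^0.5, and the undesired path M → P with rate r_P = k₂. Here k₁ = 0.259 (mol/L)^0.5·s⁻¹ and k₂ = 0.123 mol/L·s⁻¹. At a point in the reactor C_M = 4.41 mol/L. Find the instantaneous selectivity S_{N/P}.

4.42

S_{N/P} = r_N/r_P = (k₁·C_M^0.5)/(k₂) = (k₁/k₂)·C_M^0.5.
= (0.259×4.410^0.5) / (0.123) = 0.5439/0.1230 = 4.42.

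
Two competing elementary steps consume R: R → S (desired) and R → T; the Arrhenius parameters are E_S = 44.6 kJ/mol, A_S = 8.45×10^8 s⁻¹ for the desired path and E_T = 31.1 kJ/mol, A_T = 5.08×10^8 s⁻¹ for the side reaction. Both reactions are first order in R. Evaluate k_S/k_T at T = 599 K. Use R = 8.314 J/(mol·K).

k_S/k_T = (A_S/A_T)·exp[−(E_S−E_T)/(RT)] = (A_S/A_T)·exp[(E_T−E_S)/(RT)].
(E_T−E_S)/(RT) = (31.1−44.6)×10³/(8.314×599) = -13500/4980 = -2.711.
k_S/k_T = (8.45×10^8/5.08×10^8)·exp(-2.711) = 1.663 × 0.06648 = 0.111.
Since E_S > E_T, raising the temperature improves selectivity toward S.

0.111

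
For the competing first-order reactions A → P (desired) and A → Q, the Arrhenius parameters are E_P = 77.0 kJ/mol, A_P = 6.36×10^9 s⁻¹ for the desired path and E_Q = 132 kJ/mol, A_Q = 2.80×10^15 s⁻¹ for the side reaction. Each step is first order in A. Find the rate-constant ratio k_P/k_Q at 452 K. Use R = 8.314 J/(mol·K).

5.16

Since both paths have the same order in A, the concentration cancels and S_{P/Q} = k_P/k_Q = (A_P/A_Q)·exp[(E_Q−E_P)/(RT)].
(E_Q−E_P)/(RT) = (132−77.0)×10³/(8.314×452) = 55000/3758 = 14.64.
k_P/k_Q = (6.36×10^9/2.80×10^15)·exp(14.64) = 2.271×10^-6 × 2.271×10^6 = 5.16.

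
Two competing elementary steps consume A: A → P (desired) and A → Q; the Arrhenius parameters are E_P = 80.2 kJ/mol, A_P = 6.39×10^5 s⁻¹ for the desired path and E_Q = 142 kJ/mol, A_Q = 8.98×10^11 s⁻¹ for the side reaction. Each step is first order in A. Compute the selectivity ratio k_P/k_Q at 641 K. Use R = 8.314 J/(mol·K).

0.0773

k_P/k_Q = (A_P/A_Q)·exp[−(E_P−E_Q)/(RT)] = (A_P/A_Q)·exp[(E_Q−E_P)/(RT)].
(E_Q−E_P)/(RT) = (142−80.2)×10³/(8.314×641) = 61800/5329 = 11.60.
k_P/k_Q = (6.39×10^5/8.98×10^11)·exp(11.60) = 7.116×10^-7 × 1.087×10^5 = 0.0773.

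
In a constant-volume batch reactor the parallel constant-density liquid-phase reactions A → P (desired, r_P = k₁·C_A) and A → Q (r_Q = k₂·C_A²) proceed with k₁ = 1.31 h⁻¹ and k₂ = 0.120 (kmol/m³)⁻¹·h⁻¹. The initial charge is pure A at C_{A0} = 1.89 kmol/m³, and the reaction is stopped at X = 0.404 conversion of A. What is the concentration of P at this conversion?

C_A = C_{A0}(1−X) = 1.126 kmol/m³.
Along a PFR/batch, dC_P/dC_A = −r_P/(r_P+r_Q) = −k₁/(k₁+k₂·C_A).
Integrating from C_{A0} to C_A: C_P = (1.31/0.120)·ln[(1.31+0.120·1.89)/(1.31+0.120·1.13)] = 10.92·ln(1.537/1.445) = 0.6711 kmol/m³.

0.671 kmol/m³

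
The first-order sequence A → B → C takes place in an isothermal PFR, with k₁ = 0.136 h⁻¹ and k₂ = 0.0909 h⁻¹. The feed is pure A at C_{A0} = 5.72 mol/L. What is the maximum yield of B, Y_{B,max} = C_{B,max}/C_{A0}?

At the optimum, C_{B,max}/C_{A0} = (k₁/k₂)^[k₂/(k₂−k₁)].
= (0.136/0.0909)^(0.0909/(0.0909−0.136)) = (1.496)^(-2.016) = 0.4440.

0.444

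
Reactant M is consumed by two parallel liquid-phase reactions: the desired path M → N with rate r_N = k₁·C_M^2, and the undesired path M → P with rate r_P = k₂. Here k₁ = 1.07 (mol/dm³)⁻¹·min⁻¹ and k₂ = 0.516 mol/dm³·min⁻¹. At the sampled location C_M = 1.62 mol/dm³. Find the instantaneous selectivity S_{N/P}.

S_{N/P} = r_N/r_P = (k₁·C_M^2)/(k₂) = (k₁/k₂)·C_M^2.
= (1.07×1.620^2) / (0.516) = 2.808/0.5160 = 5.44.
Since the desired path is higher order in M, keeping C_M high (PFR or concentrated feed) favours N.

5.44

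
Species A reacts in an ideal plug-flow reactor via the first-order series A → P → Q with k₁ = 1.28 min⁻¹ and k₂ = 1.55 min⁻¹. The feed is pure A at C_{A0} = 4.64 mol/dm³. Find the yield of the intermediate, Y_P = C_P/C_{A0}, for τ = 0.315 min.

The intermediate concentration in a first-order A→B→C sequence is C_P = k₁C_{A0}(e^(−k₁τ) − e^(−k₂τ))/(k₂−k₁).
e^(−k₁τ) = e^(−1.28×0.315) = e^(−0.4032) = 0.6682; e^(−k₂τ) = e^(−0.4883) = 0.6137.
C_P = 1.28×4.64/(1.55−1.28) × (0.6682−0.6137) = 22.00×0.05448 = 1.198 mol/dm³.
Y_P = C_P/C_{A0} = 1.198/4.64 = 0.258.

0.258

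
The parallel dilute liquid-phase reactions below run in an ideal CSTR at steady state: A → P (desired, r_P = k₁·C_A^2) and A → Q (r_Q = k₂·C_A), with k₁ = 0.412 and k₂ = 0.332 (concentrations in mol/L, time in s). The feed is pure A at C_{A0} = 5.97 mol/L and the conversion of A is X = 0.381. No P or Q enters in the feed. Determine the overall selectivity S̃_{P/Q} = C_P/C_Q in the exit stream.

4.59

Exit C_A = C_{A0}(1−X) = 5.97×0.619 = 3.695 mol/L.
In a CSTR the entire volume is at exit conditions, so r_P = 0.412×3.695^2 = 5.626 and r_Q = 0.332×3.695 = 1.227.
Overall selectivity = C_P/C_Q = r_Pτ/(r_Qτ) = r_P/r_Q = 4.59.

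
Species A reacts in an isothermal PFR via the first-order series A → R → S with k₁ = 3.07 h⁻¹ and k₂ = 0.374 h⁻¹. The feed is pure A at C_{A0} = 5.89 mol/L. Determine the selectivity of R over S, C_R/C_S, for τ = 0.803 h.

4.43

The intermediate concentration in a first-order A→B→C sequence is C_R = k₁C_{A0}(e^(−k₁τ) − e^(−k₂τ))/(k₂−k₁).
e^(−k₁τ) = e^(−3.07×0.803) = e^(−2.465) = 0.08499; e^(−k₂τ) = e^(−0.3003) = 0.7406.
C_R = 3.07×5.89/(0.374−3.07) × (0.08499−0.7406) = (-6.707)×(-0.6556) = 4.397 mol/L.
C_A = C_{A0}e^(−k₁τ) = 0.5006 mol/L, so C_S = C_{A0}−C_A−C_R = 0.9923 mol/L; C_R/C_S = 4.43.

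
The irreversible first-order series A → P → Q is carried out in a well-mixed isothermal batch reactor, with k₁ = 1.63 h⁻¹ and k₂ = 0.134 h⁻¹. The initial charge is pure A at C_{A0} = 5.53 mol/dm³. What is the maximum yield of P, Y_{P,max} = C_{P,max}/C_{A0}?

0.799

Evaluating C_P at t_opt = ln(k₂/k₁)/(k₂−k₁) gives C_{P,max}/C_{A0} = (k₁/k₂)^[k₂/(k₂−k₁)].
= (1.63/0.134)^(0.134/(0.134−1.63)) = (12.16)^(-0.08957) = 0.7995.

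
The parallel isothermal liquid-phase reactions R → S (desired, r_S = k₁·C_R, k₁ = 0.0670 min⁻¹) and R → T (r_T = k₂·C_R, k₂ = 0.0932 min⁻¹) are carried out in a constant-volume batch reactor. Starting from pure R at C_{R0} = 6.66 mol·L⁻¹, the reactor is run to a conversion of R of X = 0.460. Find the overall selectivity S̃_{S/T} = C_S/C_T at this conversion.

C_R = C_{R0}(1−X) = 3.596 mol·L⁻¹.
Both paths are first order in R, so the instantaneous fraction to S is constant: dC_S/d(−C_R) = k₁/(k₁+k₂) = 0.4182.
C_S = 0.4182·(C_{R0}−C_R) = 0.4182×3.064 = 1.28 mol·L⁻¹.
C_T = (C_{R0}−C_R)−C_S = 1.782 mol·L⁻¹; S̃_{S/T} = 1.281/1.782 = 0.719.

0.719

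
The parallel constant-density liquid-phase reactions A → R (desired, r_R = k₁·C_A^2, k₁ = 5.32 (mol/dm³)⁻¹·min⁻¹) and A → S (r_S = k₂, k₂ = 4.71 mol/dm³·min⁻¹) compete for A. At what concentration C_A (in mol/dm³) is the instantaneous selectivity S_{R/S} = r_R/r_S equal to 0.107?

0.308 mol/dm³

S_{R/S} = (k₁/k₂)·C_A^2 ⇒ C_A = (S·k₂/k₁)^(0.5).
= (0.107×4.71/5.32)^(0.5) = (0.09473)^(0.5) = 0.308 mol/dm³.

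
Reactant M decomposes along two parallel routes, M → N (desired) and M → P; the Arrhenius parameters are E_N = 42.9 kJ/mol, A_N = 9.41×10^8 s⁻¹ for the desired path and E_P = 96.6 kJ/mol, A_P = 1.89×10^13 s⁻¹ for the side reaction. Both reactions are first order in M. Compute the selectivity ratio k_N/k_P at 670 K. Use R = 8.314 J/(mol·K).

With equal orders, S_{N/P} = k_N/k_P = (A_N/A_P)·exp[(E_P−E_N)/(RT)].
(E_P−E_N)/(RT) = (96.6−42.9)×10³/(8.314×670) = 53700/5570 = 9.640.
k_N/k_P = (9.41×10^8/1.89×10^13)·exp(9.640) = 4.979×10^-5 × 15372 = 0.765.

0.765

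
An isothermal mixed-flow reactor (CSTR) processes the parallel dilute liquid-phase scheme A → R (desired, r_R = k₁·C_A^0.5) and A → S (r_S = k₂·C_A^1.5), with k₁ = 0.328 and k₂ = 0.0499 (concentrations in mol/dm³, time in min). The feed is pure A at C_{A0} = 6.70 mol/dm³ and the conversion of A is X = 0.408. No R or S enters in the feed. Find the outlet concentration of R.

1.70 mol/dm³

Exit C_A = C_{A0}(1−X) = 6.70×0.592 = 3.966 mol/dm³.
Rates in a CSTR are evaluated at the outlet concentration: r_R = 0.328×3.966^0.5 = 0.6532, r_S = 0.0499×3.966^1.5 = 0.3942.
Fraction of consumed A going to R: r_R/(r_R+r_S) = 0.6237.
C_R = 0.6237·C_{A0}·X = 0.6237×6.70×0.408 = 1.70 mol/dm³.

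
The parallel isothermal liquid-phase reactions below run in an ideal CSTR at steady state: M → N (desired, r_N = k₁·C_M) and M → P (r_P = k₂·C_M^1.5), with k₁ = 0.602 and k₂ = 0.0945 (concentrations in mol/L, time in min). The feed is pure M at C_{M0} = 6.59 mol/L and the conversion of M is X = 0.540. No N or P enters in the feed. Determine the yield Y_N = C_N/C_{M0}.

0.424

Exit C_M = C_{M0}(1−X) = 6.59×0.460 = 3.031 mol/L.
In a CSTR the entire volume is at exit conditions, so r_N = 0.602×3.031 = 1.825 and r_P = 0.0945×3.031^1.5 = 0.4988.
Fraction of consumed M going to N: r_N/(r_N+r_P) = 0.7854.
C_N = 0.7854·C_{M0}·X = 0.7854×6.59×0.540 = 2.79 mol/L; Y_N = C_N/C_{M0} = 0.424.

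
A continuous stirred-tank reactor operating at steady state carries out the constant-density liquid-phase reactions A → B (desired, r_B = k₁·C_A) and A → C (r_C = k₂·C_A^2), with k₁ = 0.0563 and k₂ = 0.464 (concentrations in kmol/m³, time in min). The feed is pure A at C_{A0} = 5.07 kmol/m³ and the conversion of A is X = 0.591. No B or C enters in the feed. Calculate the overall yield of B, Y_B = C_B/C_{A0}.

Exit C_A = C_{A0}(1−X) = 5.07×0.409 = 2.074 kmol/m³.
Rates in a CSTR are evaluated at the outlet concentration: r_B = 0.0563×2.074 = 0.1167, r_C = 0.464×2.074^2 = 1.995.
Fraction of consumed A going to B: r_B/(r_B+r_C) = 0.05528.
C_B = 0.05528·C_{A0}·X = 0.05528×5.07×0.591 = 0.166 kmol/m³; Y_B = C_B/C_{A0} = 0.0327.

0.0327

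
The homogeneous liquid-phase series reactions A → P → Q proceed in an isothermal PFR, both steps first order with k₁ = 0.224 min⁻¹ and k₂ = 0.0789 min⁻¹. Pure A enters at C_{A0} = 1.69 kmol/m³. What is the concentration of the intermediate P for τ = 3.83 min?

0.822 kmol/m³

Solving the coupled first-order balances gives C_P(τ) = [k₁/(k₂−k₁)]·C_{A0}·(e^(−k₁τ) − e^(−k₂τ)).
e^(−k₁τ) = e^(−0.224×3.83) = e^(−0.8579) = 0.4240; e^(−k₂τ) = e^(−0.3022) = 0.7392.
C_P = 0.224×1.69/(0.0789−0.224) × (0.4240−0.7392) = (-2.609)×(-0.3152) = 0.8222 kmol/m³.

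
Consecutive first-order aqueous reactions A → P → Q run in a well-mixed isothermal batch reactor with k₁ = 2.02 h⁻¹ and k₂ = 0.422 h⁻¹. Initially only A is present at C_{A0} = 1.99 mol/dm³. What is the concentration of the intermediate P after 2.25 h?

Solving the coupled first-order balances gives C_P(t) = [k₁/(k₂−k₁)]·C_{A0}·(e^(−k₁t) − e^(−k₂t)).
e^(−k₁t) = e^(−2.02×2.25) = e^(−4.545) = 0.01062; e^(−k₂t) = e^(−0.9495) = 0.3869.
C_P = 2.02×1.99/(0.422−2.02) × (0.01062−0.3869) = (-2.516)×(-0.3763) = 0.9466 mol/dm³.

0.947 mol/dm³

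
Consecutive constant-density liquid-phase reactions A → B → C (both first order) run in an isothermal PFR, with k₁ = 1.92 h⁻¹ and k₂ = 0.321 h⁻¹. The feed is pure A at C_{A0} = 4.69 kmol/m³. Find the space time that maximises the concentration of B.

For first-order series the maximum of C_B occurs at τ_opt = ln(k₂/k₁)/(k₂−k₁).
= ln(0.321/1.92)/(0.321−1.92) = ln(0.1672)/-1.599 = -1.789/-1.599 = 1.12 h.

1.12 h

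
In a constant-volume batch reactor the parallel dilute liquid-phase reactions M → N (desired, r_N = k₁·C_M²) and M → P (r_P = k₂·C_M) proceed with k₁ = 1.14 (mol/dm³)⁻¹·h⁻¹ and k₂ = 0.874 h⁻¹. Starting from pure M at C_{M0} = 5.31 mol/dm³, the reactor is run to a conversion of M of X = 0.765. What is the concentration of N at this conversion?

C_M = C_{M0}(1−X) = 1.248 mol/dm³.
Along a PFR/batch, dC_P/dC_M = −r_P/(r_N+r_P) = −k₂/(k₂+k₁·C_M).
Integrating from C_{M0} to C_M: C_P = (0.874/1.14)·ln[(0.874+1.14·5.31)/(0.874+1.14·1.25)] = 0.7667·ln(6.927/2.297) = 0.8465 mol/dm³.
Then C_N = (C_{M0}−C_M) − C_P = 4.062 − 0.8465 = 3.216 mol/dm³.

3.22 mol/dm³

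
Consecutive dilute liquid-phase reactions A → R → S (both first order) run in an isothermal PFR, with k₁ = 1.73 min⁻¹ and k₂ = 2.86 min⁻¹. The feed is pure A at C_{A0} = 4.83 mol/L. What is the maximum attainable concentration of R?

1.35 mol/L

At the optimum, C_{R,max}/C_{A0} = (k₁/k₂)^[k₂/(k₂−k₁)].
= (1.73/2.86)^(2.86/(2.86−1.73)) = (0.6049)^(2.531) = 0.2802.
C_{R,max} = 0.2802×4.83 = 1.35 mol/L.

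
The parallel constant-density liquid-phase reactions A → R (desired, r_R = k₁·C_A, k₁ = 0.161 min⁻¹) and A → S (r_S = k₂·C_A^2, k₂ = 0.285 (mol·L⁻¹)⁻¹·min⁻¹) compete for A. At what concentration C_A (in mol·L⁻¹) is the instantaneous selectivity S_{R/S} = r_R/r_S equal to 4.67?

S_{R/S} = (k₁/k₂)·C_A⁻¹ ⇒ C_A = (S·k₂/k₁)^(-1).
= (4.67×0.285/0.161)^(-1) = (8.267)^(-1) = 0.121 mol·L⁻¹.

0.121 mol·L⁻¹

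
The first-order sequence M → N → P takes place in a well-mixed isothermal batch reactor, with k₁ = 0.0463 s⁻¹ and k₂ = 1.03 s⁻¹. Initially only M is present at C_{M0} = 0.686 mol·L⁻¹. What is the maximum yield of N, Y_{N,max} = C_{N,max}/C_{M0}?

0.0388

For a first-order series the maximum intermediate yield is C_{N,max}/C_{M0} = (k₁/k₂)^[k₂/(k₂−k₁)].
= (0.0463/1.03)^(1.03/(1.03−0.0463)) = (0.04495)^(1.047) = 0.03884.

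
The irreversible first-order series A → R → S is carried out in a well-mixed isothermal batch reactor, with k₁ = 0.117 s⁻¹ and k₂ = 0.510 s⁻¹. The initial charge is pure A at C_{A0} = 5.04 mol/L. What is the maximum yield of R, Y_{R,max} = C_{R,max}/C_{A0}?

0.148

Evaluating C_R at t_opt = ln(k₂/k₁)/(k₂−k₁) gives C_{R,max}/C_{A0} = (k₁/k₂)^[k₂/(k₂−k₁)].
= (0.117/0.510)^(0.510/(0.510−0.117)) = (0.2294)^(1.298) = 0.1480.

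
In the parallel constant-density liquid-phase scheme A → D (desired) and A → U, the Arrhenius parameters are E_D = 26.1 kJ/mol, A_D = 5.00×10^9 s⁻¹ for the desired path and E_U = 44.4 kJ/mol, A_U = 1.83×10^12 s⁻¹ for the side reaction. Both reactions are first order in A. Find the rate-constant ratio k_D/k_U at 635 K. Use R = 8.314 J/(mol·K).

0.0875

k_D/k_U = (A_D/A_U)·exp[−(E_D−E_U)/(RT)] = (A_D/A_U)·exp[(E_U−E_D)/(RT)].
(E_U−E_D)/(RT) = (44.4−26.1)×10³/(8.314×635) = 18300/5279 = 3.466.
k_D/k_U = (5.00×10^9/1.83×10^12)·exp(3.466) = 0.002732 × 32.02 = 0.0875.
Since E_D < E_U, lowering the temperature improves selectivity toward D.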